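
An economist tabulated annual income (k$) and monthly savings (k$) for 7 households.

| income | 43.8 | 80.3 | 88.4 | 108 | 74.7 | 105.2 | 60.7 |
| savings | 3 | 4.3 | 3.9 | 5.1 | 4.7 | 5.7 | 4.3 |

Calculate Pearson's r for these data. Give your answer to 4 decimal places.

n = 7, Σx = 561.1, Σy = 31, Σx² = 48176.71, Σy² = 141.78, Σxy = 2583.99
nΣxy − ΣxΣy = 18087.93 − 17394.1 = 693.83
nΣx² − (Σx)² = 337236.97 − 314833.21 = 22403.76; nΣy² − (Σy)² = 992.46 − 961 = 31.46
r = 693.83 / √(22403.76 × 31.46) = 693.83 / 839.5369 ≈ 0.8264

0.8264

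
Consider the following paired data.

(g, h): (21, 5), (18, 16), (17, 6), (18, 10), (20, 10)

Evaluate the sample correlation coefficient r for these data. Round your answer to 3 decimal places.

-0.302

n = 5, Σg = 94, Σh = 47, Σg² = 1778, Σh² = 517, Σgh = 875
nΣgh − ΣgΣh = 4375 − 4418 = -43
nΣg² − (Σg)² = 8890 − 8836 = 54; nΣh² − (Σh)² = 2585 − 2209 = 376
r = -43 / √(54 × 376) = -43 / 142.4921 ≈ -0.302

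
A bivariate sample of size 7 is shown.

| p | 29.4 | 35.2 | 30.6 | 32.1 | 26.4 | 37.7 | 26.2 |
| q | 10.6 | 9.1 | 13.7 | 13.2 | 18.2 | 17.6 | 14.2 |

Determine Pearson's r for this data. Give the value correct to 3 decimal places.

n = 7, Σp = 217.6, Σq = 96.6, Σp² = 6874.86, Σq² = 1399.74, Σpq = 2990.94
nΣpq − ΣpΣq = 20936.58 − 21020.16 = -83.58
nΣp² − (Σp)² = 48124.02 − 47349.76 = 774.26; nΣq² − (Σq)² = 9798.18 − 9331.56 = 466.62
r = -83.58 / √(774.26 × 466.62) = -83.58 / 601.0700 ≈ -0.139

-0.139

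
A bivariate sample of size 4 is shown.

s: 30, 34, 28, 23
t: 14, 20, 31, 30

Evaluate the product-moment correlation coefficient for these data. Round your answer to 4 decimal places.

n = 4, Σs = 115, Σt = 95, Σs² = 3369, Σt² = 2457, Σst = 2658
nΣst − ΣsΣt = 10632 − 10925 = -293
nΣs² − (Σs)² = 13476 − 13225 = 251; nΣt² − (Σt)² = 9828 − 9025 = 803
r = -293 / √(251 × 803) = -293 / 448.9465 ≈ -0.6526

-0.6526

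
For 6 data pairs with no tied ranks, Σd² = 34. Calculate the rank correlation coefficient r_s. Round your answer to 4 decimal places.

0.0286

ρ = 1 − 6Σd² / [n(n²−1)] = 1 − 6×34 / (6×35)
  = 1 − 204/210 = 1 − 0.97143 ≈ 0.0286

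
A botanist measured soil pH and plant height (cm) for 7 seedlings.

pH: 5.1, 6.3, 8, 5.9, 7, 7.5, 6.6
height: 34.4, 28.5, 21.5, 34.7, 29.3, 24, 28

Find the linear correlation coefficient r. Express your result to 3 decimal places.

n = 7, Σx = 46.4, Σy = 200.4, Σx² = 313.32, Σy² = 5880.44, Σxy = 1301.62
nΣxy − ΣxΣy = 9111.34 − 9298.56 = -187.22
nΣx² − (Σx)² = 2193.24 − 2152.96 = 40.28; nΣy² − (Σy)² = 41163.08 − 40160.16 = 1002.92
r = -187.22 / √(40.28 × 1002.92) = -187.22 / 200.9916 ≈ -0.931

-0.931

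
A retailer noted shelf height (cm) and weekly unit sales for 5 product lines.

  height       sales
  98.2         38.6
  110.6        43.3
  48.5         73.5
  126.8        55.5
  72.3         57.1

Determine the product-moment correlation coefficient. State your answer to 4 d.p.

-0.6797

n = 5, Σx = 456.4, Σy = 268, Σx² = 45533.38, Σy² = 15107.76, Σxy = 23309.98
nΣxy − ΣxΣy = 116549.9 − 122315.2 = -5765.3
nΣx² − (Σx)² = 227666.9 − 208300.96 = 19365.94; nΣy² − (Σy)² = 75538.8 − 71824 = 3714.8
r = -5765.3 / √(19365.94 × 3714.8) = -5765.3 / 8481.7801 ≈ -0.6797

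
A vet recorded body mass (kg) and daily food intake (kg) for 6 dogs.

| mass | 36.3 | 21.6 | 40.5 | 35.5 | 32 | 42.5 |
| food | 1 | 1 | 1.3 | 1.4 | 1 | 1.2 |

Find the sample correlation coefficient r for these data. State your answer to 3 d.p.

n = 6, Σx = 208.4, Σy = 6.9, Σx² = 7515, Σy² = 8.09, Σxy = 243.25
nΣxy − ΣxΣy = 1459.5 − 1437.96 = 21.54
nΣx² − (Σx)² = 45090 − 43430.56 = 1659.44; nΣy² − (Σy)² = 48.54 − 47.61 = 0.93
r = 21.54 / √(1659.44 × 0.93) = 21.54 / 39.2846 ≈ 0.548

0.548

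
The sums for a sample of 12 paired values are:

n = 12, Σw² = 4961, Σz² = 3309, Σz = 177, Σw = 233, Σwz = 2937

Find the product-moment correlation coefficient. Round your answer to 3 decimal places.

r = (nΣwz − ΣwΣz) / √[(nΣw² − (Σw)²)(nΣz² − (Σz)²)]
Numerator: 12×2937 − 233×177 = -5997
Denominator: √[(59532 − 54289)(39708 − 31329)] = √[5243 × 8379] = 6628.0538
r = -5997 / 6628.0538 ≈ -0.905

-0.905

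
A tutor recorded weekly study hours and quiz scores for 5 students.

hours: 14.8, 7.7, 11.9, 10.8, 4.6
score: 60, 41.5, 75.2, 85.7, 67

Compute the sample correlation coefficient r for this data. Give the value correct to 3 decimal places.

n = 5, Σx = 49.8, Σy = 329.4, Σx² = 557.74, Σy² = 22810.78, Σxy = 3336.19
nΣxy − ΣxΣy = 16680.95 − 16404.12 = 276.83
nΣx² − (Σx)² = 2788.7 − 2480.04 = 308.66; nΣy² − (Σy)² = 114053.9 − 108504.36 = 5549.54
r = 276.83 / √(308.66 × 5549.54) = 276.83 / 1308.7861 ≈ 0.212

0.212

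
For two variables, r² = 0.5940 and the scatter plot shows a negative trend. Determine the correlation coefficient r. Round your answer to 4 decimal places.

|r| = √0.5940 = 0.7707
The association is negative, so r = −0.7707.

-0.7707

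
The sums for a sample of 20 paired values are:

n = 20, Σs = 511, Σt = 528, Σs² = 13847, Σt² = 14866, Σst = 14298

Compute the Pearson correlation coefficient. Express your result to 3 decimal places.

r = (nΣst − ΣsΣt) / √[(nΣs² − (Σs)²)(nΣt² − (Σt)²)]
Numerator: 20×14298 − 511×528 = 16152
Denominator: √[(276940 − 261121)(297320 − 278784)] = √[15819 × 18536] = 17123.6966
r = 16152 / 17123.6966 ≈ 0.943

0.943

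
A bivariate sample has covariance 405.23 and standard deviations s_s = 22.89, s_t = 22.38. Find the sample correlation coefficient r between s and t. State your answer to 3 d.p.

r = Cov(s,t) / (s_s · s_t) = 405.23 / (22.89 × 22.38)
  = 405.23 / 512.2782 ≈ 0.791

0.791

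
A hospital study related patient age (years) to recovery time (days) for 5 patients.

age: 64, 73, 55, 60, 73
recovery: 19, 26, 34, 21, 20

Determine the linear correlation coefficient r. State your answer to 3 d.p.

-0.485

n = 5, Σx = 325, Σy = 120, Σx² = 21379, Σy² = 3034, Σxy = 7704
nΣxy − ΣxΣy = 38520 − 39000 = -480
nΣx² − (Σx)² = 106895 − 105625 = 1270; nΣy² − (Σy)² = 15170 − 14400 = 770
r = -480 / √(1270 × 770) = -480 / 988.8883 ≈ -0.485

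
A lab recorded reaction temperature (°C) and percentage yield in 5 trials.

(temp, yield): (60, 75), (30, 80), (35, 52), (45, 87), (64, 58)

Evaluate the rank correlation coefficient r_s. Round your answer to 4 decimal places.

-0.2000

Rank temp: 4, 1, 2, 3, 5
Rank yield: 3, 4, 1, 5, 2
d = rank(temp) − rank(yield): 1, -3, 1, -2, 3; Σd² = 24
ρ = 1 − 6Σd² / [n(n²−1)] = 1 − 6×24 / (5×24) = 1 − 144/120 ≈ -0.2000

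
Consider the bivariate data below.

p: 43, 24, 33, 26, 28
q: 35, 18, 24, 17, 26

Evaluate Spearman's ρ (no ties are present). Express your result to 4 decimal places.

Rank p: 5, 1, 4, 2, 3
Rank q: 5, 2, 3, 1, 4
d = rank(p) − rank(q): 0, -1, 1, 1, -1; Σd² = 4
ρ = 1 − 6Σd² / [n(n²−1)] = 1 − 6×4 / (5×24) = 1 − 24/120 ≈ 0.8000

0.8000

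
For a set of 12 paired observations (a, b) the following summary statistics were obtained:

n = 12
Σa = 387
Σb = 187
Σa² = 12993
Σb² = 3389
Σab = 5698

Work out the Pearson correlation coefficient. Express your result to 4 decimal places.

r = (nΣab − ΣaΣb) / √[(nΣa² − (Σa)²)(nΣb² − (Σb)²)]
Numerator: 12×5698 − 387×187 = -3993
Denominator: √[(155916 − 149769)(40668 − 34969)] = √[6147 × 5699] = 5918.7628
r = -3993 / 5918.7628 ≈ -0.6746

-0.6746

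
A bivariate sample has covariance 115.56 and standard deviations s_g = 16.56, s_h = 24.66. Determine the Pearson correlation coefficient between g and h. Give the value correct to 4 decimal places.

0.2830

r = Cov(g,h) / (s_g · s_h) = 115.56 / (16.56 × 24.66)
  = 115.56 / 408.3696 ≈ 0.2830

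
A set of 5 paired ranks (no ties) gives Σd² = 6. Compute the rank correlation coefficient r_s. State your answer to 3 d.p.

ρ = 1 − 6Σd² / [n(n²−1)] = 1 − 6×6 / (5×24)
  = 1 − 36/120 = 1 − 0.3000 ≈ 0.700

0.700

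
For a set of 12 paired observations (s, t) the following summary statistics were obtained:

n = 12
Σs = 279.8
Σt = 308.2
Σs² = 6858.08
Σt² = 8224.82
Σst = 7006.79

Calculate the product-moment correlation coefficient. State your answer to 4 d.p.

-0.5582

r = (nΣst − ΣsΣt) / √[(nΣs² − (Σs)²)(nΣt² − (Σt)²)]
Numerator: 12×7006.79 − 279.8×308.2 = -2152.88
Denominator: √[(82296.96 − 78288.04)(98697.84 − 94987.24)] = √[4008.92 × 3710.6] = 3856.8768
r = -2152.88 / 3856.8768 ≈ -0.5582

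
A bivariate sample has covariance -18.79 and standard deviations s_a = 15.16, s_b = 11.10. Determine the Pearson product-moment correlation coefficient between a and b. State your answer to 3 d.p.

-0.112

r = Cov(a,b) / (s_a · s_b) = -18.79 / (15.16 × 11.10)
  = -18.79 / 168.2760 ≈ -0.112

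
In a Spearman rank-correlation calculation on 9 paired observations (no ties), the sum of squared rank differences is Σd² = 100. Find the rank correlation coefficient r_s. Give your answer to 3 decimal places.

ρ = 1 − 6Σd² / [n(n²−1)] = 1 − 6×100 / (9×80)
  = 1 − 600/720 = 1 − 0.8333 ≈ 0.167

0.167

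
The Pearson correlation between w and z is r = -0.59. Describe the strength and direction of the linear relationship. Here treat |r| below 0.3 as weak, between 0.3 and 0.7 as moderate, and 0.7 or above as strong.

moderate negative

r = -0.59 < 0 so the relationship is negative.
|r| = 0.59, which falls in the moderate range.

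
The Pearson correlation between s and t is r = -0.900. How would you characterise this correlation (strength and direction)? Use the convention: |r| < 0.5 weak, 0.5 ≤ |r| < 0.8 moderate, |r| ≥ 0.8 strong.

r = -0.900 < 0 so the relationship is negative.
|r| = 0.900, which falls in the strong range.

strong negative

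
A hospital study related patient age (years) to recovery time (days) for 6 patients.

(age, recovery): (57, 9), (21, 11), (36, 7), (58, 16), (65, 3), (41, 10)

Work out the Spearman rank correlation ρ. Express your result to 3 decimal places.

-0.257

Rank age: 4, 1, 2, 5, 6, 3
Rank recovery: 3, 5, 2, 6, 1, 4
d = rank(age) − rank(recovery): 1, -4, 0, -1, 5, -1; Σd² = 44
ρ = 1 − 6Σd² / [n(n²−1)] = 1 − 6×44 / (6×35) = 1 − 264/210 ≈ -0.257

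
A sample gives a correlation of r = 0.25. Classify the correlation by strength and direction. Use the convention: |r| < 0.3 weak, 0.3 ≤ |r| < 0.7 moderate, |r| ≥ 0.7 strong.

weak positive

r = 0.25 > 0 so the relationship is positive.
|r| = 0.25, which falls in the weak range.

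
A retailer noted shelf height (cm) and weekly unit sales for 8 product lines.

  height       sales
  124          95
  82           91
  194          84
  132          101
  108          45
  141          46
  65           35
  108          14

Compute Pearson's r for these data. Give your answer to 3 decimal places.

n = 8, Σx = 954, Σy = 511, Σx² = 124594, Σy² = 40125, Σxy = 64003
nΣxy − ΣxΣy = 512024 − 487494 = 24530
nΣx² − (Σx)² = 996752 − 910116 = 86636; nΣy² − (Σy)² = 321000 − 261121 = 59879
r = 24530 / √(86636 × 59879) = 24530 / 72025.5305 ≈ 0.341

0.341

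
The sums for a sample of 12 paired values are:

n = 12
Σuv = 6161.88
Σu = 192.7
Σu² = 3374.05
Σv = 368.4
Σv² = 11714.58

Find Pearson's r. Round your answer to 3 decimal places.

0.731

r = (nΣuv − ΣuΣv) / √[(nΣu² − (Σu)²)(nΣv² − (Σv)²)]
Numerator: 12×6161.88 − 192.7×368.4 = 2951.88
Denominator: √[(40488.6 − 37133.29)(140574.96 − 135718.56)] = √[3355.31 × 4856.4] = 4036.6728
r = 2951.88 / 4036.6728 ≈ 0.731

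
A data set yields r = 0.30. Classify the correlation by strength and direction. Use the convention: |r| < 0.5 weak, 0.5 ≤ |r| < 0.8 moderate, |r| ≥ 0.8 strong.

r = 0.30 > 0 so the relationship is positive.
|r| = 0.30, which falls in the weak range.

weak positive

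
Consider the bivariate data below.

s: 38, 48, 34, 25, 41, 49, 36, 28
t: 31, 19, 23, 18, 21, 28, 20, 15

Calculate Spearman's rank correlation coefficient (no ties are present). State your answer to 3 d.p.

0.548

Rank s: 5, 7, 3, 1, 6, 8, 4, 2
Rank t: 8, 3, 6, 2, 5, 7, 4, 1
d = rank(s) − rank(t): -3, 4, -3, -1, 1, 1, 0, 1; Σd² = 38
ρ = 1 − 6Σd² / [n(n²−1)] = 1 − 6×38 / (8×63) = 1 − 228/504 ≈ 0.548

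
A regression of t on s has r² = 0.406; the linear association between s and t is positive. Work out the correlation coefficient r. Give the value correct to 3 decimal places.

|r| = √0.406 = 0.637
The association is positive, so r = 0.637.

0.637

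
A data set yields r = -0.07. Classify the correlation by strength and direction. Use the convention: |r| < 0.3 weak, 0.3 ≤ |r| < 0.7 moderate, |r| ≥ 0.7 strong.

r = -0.07 < 0 so the relationship is negative.
|r| = 0.07, which falls in the weak range.

weak negative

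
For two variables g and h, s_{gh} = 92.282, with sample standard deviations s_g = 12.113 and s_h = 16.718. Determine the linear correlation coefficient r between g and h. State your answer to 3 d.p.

0.456

r = Cov(g,h) / (s_g · s_h) = 92.282 / (12.113 × 16.718)
  = 92.282 / 202.5051 ≈ 0.456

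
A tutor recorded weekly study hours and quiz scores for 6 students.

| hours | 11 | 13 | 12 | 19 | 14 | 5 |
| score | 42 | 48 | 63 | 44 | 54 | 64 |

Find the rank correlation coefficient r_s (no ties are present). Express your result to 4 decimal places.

Rank hours: 2, 4, 3, 6, 5, 1
Rank score: 1, 3, 5, 2, 4, 6
d = rank(hours) − rank(score): 1, 1, -2, 4, 1, -5; Σd² = 48
ρ = 1 − 6Σd² / [n(n²−1)] = 1 − 6×48 / (6×35) = 1 − 288/210 ≈ -0.3714

-0.3714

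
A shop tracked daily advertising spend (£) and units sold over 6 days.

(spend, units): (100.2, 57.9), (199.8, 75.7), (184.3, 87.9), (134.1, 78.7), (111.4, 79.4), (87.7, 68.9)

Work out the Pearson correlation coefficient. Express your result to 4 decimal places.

0.6155

n = 6, Σx = 817.5, Σy = 448.5, Σx² = 122010.63, Σy² = 34054.57, Σxy = 62567.77
nΣxy − ΣxΣy = 375406.62 − 366648.75 = 8757.87
nΣx² − (Σx)² = 732063.78 − 668306.25 = 63757.53; nΣy² − (Σy)² = 204327.42 − 201152.25 = 3175.17
r = 8757.87 / √(63757.53 × 3175.17) = 8757.87 / 14228.1761 ≈ 0.6155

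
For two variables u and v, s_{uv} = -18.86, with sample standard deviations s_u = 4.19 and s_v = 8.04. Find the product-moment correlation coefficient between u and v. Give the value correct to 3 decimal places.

-0.560

r = Cov(u,v) / (s_u · s_v) = -18.86 / (4.19 × 8.04)
  = -18.86 / 33.6876 ≈ -0.560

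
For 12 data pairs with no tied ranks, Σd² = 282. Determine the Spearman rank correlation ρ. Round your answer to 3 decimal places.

0.014

ρ = 1 − 6Σd² / [n(n²−1)] = 1 − 6×282 / (12×143)
  = 1 − 1692/1716 = 1 − 0.9860 ≈ 0.014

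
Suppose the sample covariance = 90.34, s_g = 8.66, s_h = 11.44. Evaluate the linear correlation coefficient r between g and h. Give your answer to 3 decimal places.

r = Cov(g,h) / (s_g · s_h) = 90.34 / (8.66 × 11.44)
  = 90.34 / 99.0704 ≈ 0.912

0.912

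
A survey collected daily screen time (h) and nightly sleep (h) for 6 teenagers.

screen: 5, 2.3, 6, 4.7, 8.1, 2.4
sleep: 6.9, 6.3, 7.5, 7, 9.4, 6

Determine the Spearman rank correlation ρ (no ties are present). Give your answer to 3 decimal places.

0.886

Rank screen: 4, 1, 5, 3, 6, 2
Rank sleep: 3, 2, 5, 4, 6, 1
d = rank(screen) − rank(sleep): 1, -1, 0, -1, 0, 1; Σd² = 4
ρ = 1 − 6Σd² / [n(n²−1)] = 1 − 6×4 / (6×35) = 1 − 24/210 ≈ 0.886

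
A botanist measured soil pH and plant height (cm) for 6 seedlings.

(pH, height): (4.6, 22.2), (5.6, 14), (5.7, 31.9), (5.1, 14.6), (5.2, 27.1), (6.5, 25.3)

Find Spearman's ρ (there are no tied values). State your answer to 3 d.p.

0.371

Rank pH: 1, 4, 5, 2, 3, 6
Rank height: 3, 1, 6, 2, 5, 4
d = rank(pH) − rank(height): -2, 3, -1, 0, -2, 2; Σd² = 22
ρ = 1 − 6Σd² / [n(n²−1)] = 1 − 6×22 / (6×35) = 1 − 132/210 ≈ 0.371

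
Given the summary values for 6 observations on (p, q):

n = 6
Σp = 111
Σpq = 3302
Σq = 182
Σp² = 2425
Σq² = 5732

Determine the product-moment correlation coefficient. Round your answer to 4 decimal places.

-0.2320

r = (nΣpq − ΣpΣq) / √[(nΣp² − (Σp)²)(nΣq² − (Σq)²)]
Numerator: 6×3302 − 111×182 = -390
Denominator: √[(14550 − 12321)(34392 − 33124)] = √[2229 × 1268] = 1681.1817
r = -390 / 1681.1817 ≈ -0.2320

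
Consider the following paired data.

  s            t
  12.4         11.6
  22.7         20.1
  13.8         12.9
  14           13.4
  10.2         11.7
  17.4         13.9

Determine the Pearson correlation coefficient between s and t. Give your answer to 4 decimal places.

n = 6, Σs = 90.5, Σt = 83.6, Σs² = 1462.29, Σt² = 1214.64, Σst = 1326.93
nΣst − ΣsΣt = 7961.58 − 7565.8 = 395.78
nΣs² − (Σs)² = 8773.74 − 8190.25 = 583.49; nΣt² − (Σt)² = 7287.84 − 6988.96 = 298.88
r = 395.78 / √(583.49 × 298.88) = 395.78 / 417.6045 ≈ 0.9477

0.9477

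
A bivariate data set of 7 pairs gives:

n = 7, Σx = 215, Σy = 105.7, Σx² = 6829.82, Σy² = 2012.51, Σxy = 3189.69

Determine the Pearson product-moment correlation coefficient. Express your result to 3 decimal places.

-0.185

r = (nΣxy − ΣxΣy) / √[(nΣx² − (Σx)²)(nΣy² − (Σy)²)]
Numerator: 7×3189.69 − 215×105.7 = -397.67
Denominator: √[(47808.74 − 46225)(14087.57 − 11172.49)] = √[1583.74 × 2915.08] = 2148.6574
r = -397.67 / 2148.6574 ≈ -0.185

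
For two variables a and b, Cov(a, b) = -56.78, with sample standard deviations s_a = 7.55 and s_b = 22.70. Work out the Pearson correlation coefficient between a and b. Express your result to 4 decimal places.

-0.3313

r = Cov(a,b) / (s_a · s_b) = -56.78 / (7.55 × 22.70)
  = -56.78 / 171.3850 ≈ -0.3313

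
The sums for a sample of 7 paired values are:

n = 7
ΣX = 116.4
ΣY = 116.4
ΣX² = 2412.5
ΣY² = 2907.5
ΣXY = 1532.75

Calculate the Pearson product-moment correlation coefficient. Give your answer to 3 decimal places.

-0.592

r = (nΣXY − ΣXΣY) / √[(nΣX² − (ΣX)²)(nΣY² − (ΣY)²)]
Numerator: 7×1532.75 − 116.4×116.4 = -2819.71
Denominator: √[(16887.5 − 13548.96)(20352.5 − 13548.96)] = √[3338.54 × 6803.54] = 4765.9092
r = -2819.71 / 4765.9092 ≈ -0.592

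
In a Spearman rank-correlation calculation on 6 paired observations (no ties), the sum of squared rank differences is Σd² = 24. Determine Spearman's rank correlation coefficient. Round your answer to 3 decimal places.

0.314

ρ = 1 − 6Σd² / [n(n²−1)] = 1 − 6×24 / (6×35)
  = 1 − 144/210 = 1 − 0.6857 ≈ 0.314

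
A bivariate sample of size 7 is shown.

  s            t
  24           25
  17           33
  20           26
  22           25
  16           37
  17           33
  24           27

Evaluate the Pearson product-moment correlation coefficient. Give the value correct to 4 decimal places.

-0.8898

n = 7, Σs = 140, Σt = 206, Σs² = 2870, Σt² = 6202, Σst = 4032
nΣst − ΣsΣt = 28224 − 28840 = -616
nΣs² − (Σs)² = 20090 − 19600 = 490; nΣt² − (Σt)² = 43414 − 42436 = 978
r = -616 / √(490 × 978) = -616 / 692.2572 ≈ -0.8898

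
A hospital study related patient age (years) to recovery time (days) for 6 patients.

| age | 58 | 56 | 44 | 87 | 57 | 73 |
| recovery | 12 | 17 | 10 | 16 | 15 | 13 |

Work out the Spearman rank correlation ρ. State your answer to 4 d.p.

0.2571

Rank age: 4, 2, 1, 6, 3, 5
Rank recovery: 2, 6, 1, 5, 4, 3
d = rank(age) − rank(recovery): 2, -4, 0, 1, -1, 2; Σd² = 26
ρ = 1 − 6Σd² / [n(n²−1)] = 1 − 6×26 / (6×35) = 1 − 156/210 ≈ 0.2571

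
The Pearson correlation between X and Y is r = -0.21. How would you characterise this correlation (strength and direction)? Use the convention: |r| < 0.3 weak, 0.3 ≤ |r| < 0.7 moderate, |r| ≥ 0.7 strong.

weak negative

r = -0.21 < 0 so the relationship is negative.
|r| = 0.21, which falls in the weak range.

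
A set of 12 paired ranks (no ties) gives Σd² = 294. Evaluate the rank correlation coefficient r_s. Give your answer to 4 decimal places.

ρ = 1 − 6Σd² / [n(n²−1)] = 1 − 6×294 / (12×143)
  = 1 − 1764/1716 = 1 − 1.02797 ≈ -0.0280

-0.0280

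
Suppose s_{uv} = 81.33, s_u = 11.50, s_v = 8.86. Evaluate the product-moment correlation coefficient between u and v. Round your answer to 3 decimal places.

0.798

r = Cov(u,v) / (s_u · s_v) = 81.33 / (11.50 × 8.86)
  = 81.33 / 101.8900 ≈ 0.798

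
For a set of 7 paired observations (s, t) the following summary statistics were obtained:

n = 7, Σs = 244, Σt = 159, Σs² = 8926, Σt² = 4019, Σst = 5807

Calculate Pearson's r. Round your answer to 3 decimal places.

r = (nΣst − ΣsΣt) / √[(nΣs² − (Σs)²)(nΣt² − (Σt)²)]
Numerator: 7×5807 − 244×159 = 1853
Denominator: √[(62482 − 59536)(28133 − 25281)] = √[2946 × 2852] = 2898.6190
r = 1853 / 2898.6190 ≈ 0.639

0.639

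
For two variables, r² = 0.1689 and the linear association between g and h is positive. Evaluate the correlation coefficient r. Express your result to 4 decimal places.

0.4110

|r| = √0.1689 = 0.4110
The association is positive, so r = 0.4110.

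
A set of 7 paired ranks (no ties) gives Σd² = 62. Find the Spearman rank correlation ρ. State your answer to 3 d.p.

ρ = 1 − 6Σd² / [n(n²−1)] = 1 − 6×62 / (7×48)
  = 1 − 372/336 = 1 − 1.1071 ≈ -0.107

-0.107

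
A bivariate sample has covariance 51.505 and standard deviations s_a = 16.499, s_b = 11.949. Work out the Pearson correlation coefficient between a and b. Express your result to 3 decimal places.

r = Cov(a,b) / (s_a · s_b) = 51.505 / (16.499 × 11.949)
  = 51.505 / 197.1466 ≈ 0.261

0.261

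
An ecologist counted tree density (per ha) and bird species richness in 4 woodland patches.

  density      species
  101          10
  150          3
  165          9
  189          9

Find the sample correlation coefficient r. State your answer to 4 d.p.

-0.1198

n = 4, Σx = 605, Σy = 31, Σx² = 95647, Σy² = 271, Σxy = 4646
nΣxy − ΣxΣy = 18584 − 18755 = -171
nΣx² − (Σx)² = 382588 − 366025 = 16563; nΣy² − (Σy)² = 1084 − 961 = 123
r = -171 / √(16563 × 123) = -171 / 1427.3223 ≈ -0.1198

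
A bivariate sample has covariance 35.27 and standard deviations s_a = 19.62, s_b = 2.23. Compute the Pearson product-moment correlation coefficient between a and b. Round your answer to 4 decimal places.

0.8061

r = Cov(a,b) / (s_a · s_b) = 35.27 / (19.62 × 2.23)
  = 35.27 / 43.7526 ≈ 0.8061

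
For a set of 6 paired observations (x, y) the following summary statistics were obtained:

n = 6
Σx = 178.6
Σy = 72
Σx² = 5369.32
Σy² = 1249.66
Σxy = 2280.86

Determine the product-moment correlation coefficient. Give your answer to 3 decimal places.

r = (nΣxy − ΣxΣy) / √[(nΣx² − (Σx)²)(nΣy² − (Σy)²)]
Numerator: 6×2280.86 − 178.6×72 = 825.96
Denominator: √[(32215.92 − 31897.96)(7497.96 − 5184)] = √[317.96 × 2313.96] = 857.7568
r = 825.96 / 857.7568 ≈ 0.963

0.963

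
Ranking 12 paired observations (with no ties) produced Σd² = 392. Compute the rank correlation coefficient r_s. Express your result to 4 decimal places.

ρ = 1 − 6Σd² / [n(n²−1)] = 1 − 6×392 / (12×143)
  = 1 − 2352/1716 = 1 − 1.37063 ≈ -0.3706

-0.3706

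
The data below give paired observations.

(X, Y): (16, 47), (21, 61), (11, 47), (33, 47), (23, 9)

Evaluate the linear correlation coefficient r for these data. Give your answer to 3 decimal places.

-0.125

n = 5, ΣX = 104, ΣY = 211, ΣX² = 2436, ΣY² = 10429, ΣXY = 4308
nΣXY − ΣXΣY = 21540 − 21944 = -404
nΣX² − (ΣX)² = 12180 − 10816 = 1364; nΣY² − (ΣY)² = 52145 − 44521 = 7624
r = -404 / √(1364 × 7624) = -404 / 3224.7691 ≈ -0.125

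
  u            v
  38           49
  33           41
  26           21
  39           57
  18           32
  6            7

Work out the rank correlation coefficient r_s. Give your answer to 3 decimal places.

0.943

Rank u: 5, 4, 3, 6, 2, 1
Rank v: 5, 4, 2, 6, 3, 1
d = rank(u) − rank(v): 0, 0, 1, 0, -1, 0; Σd² = 2
ρ = 1 − 6Σd² / [n(n²−1)] = 1 − 6×2 / (6×35) = 1 − 12/210 ≈ 0.943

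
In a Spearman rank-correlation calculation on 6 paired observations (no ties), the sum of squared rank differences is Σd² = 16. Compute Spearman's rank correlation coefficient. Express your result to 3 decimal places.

0.543

ρ = 1 − 6Σd² / [n(n²−1)] = 1 − 6×16 / (6×35)
  = 1 − 96/210 = 1 − 0.4571 ≈ 0.543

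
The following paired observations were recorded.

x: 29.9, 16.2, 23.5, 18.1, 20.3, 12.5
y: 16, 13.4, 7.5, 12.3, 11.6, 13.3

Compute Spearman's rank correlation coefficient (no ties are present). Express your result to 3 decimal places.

-0.086

Rank x: 6, 2, 5, 3, 4, 1
Rank y: 6, 5, 1, 3, 2, 4
d = rank(x) − rank(y): 0, -3, 4, 0, 2, -3; Σd² = 38
ρ = 1 − 6Σd² / [n(n²−1)] = 1 − 6×38 / (6×35) = 1 − 228/210 ≈ -0.086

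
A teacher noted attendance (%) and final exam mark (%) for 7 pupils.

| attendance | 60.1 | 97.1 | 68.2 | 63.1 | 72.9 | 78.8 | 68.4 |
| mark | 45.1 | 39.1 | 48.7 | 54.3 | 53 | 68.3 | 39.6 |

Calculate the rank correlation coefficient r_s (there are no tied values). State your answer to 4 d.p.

-0.1071

Rank attendance: 1, 7, 3, 2, 5, 6, 4
Rank mark: 3, 1, 4, 6, 5, 7, 2
d = rank(attendance) − rank(mark): -2, 6, -1, -4, 0, -1, 2; Σd² = 62
ρ = 1 − 6Σd² / [n(n²−1)] = 1 − 6×62 / (7×48) = 1 − 372/336 ≈ -0.1071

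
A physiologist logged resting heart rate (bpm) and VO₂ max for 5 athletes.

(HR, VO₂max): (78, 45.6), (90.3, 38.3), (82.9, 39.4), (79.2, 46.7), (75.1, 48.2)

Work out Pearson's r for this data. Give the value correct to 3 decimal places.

-0.914

n = 5, Σx = 405.5, Σy = 218.2, Σx² = 33023.15, Σy² = 9602.74, Σxy = 17600.01
nΣxy − ΣxΣy = 88000.05 − 88480.1 = -480.05
nΣx² − (Σx)² = 165115.75 − 164430.25 = 685.5; nΣy² − (Σy)² = 48013.7 − 47611.24 = 402.46
r = -480.05 / √(685.5 × 402.46) = -480.05 / 525.2488 ≈ -0.914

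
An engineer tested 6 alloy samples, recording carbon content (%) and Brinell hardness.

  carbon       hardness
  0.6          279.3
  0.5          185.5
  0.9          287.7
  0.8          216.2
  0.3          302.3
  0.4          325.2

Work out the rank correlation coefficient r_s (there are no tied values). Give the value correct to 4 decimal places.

-0.4286

Rank carbon: 4, 3, 6, 5, 1, 2
Rank hardness: 3, 1, 4, 2, 5, 6
d = rank(carbon) − rank(hardness): 1, 2, 2, 3, -4, -4; Σd² = 50
ρ = 1 − 6Σd² / [n(n²−1)] = 1 − 6×50 / (6×35) = 1 − 300/210 ≈ -0.4286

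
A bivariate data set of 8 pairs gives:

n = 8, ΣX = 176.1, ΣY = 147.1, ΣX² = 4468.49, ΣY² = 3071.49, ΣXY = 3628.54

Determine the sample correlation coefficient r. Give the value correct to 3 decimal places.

0.838

r = (nΣXY − ΣXΣY) / √[(nΣX² − (ΣX)²)(nΣY² − (ΣY)²)]
Numerator: 8×3628.54 − 176.1×147.1 = 3124.01
Denominator: √[(35747.92 − 31011.21)(24571.92 − 21638.41)] = √[4736.71 × 2933.51] = 3727.6247
r = 3124.01 / 3727.6247 ≈ 0.838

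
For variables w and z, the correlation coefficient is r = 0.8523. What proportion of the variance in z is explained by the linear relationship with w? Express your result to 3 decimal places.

r² = (0.8523)² = 0.726

0.726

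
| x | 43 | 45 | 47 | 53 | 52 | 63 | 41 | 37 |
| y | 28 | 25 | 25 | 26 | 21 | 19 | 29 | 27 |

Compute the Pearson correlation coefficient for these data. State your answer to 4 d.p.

n = 8, Σx = 381, Σy = 200, Σx² = 18615, Σy² = 5082, Σxy = 9359
nΣxy − ΣxΣy = 74872 − 76200 = -1328
nΣx² − (Σx)² = 148920 − 145161 = 3759; nΣy² − (Σy)² = 40656 − 40000 = 656
r = -1328 / √(3759 × 656) = -1328 / 1570.3197 ≈ -0.8457

-0.8457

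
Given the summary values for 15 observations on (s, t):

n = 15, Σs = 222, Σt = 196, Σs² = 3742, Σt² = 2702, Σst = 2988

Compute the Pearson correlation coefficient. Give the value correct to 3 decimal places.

0.344

r = (nΣst − ΣsΣt) / √[(nΣs² − (Σs)²)(nΣt² − (Σt)²)]
Numerator: 15×2988 − 222×196 = 1308
Denominator: √[(56130 − 49284)(40530 − 38416)] = √[6846 × 2114] = 3804.2666
r = 1308 / 3804.2666 ≈ 0.344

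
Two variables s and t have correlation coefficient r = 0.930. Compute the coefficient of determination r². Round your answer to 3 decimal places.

0.865

r² = (0.930)² = 0.865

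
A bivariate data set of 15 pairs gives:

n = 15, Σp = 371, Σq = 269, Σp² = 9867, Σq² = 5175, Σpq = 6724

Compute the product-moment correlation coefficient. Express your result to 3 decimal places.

r = (nΣpq − ΣpΣq) / √[(nΣp² − (Σp)²)(nΣq² − (Σq)²)]
Numerator: 15×6724 − 371×269 = 1061
Denominator: √[(148005 − 137641)(77625 − 72361)] = √[10364 × 5264] = 7386.2099
r = 1061 / 7386.2099 ≈ 0.144

0.144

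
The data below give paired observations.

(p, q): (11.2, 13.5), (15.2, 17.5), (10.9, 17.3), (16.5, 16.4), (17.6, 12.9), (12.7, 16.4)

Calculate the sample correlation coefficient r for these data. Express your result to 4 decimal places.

n = 6, Σp = 84.1, Σq = 94, Σp² = 1218.59, Σq² = 1492.12, Σpq = 1311.69
nΣpq − ΣpΣq = 7870.14 − 7905.4 = -35.26
nΣp² − (Σp)² = 7311.54 − 7072.81 = 238.73; nΣq² − (Σq)² = 8952.72 − 8836 = 116.72
r = -35.26 / √(238.73 × 116.72) = -35.26 / 166.9268 ≈ -0.2112

-0.2112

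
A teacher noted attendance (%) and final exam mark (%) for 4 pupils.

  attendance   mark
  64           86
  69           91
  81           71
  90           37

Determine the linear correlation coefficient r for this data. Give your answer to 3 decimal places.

-0.927

n = 4, Σx = 304, Σy = 285, Σx² = 23518, Σy² = 22087, Σxy = 20864
nΣxy − ΣxΣy = 83456 − 86640 = -3184
nΣx² − (Σx)² = 94072 − 92416 = 1656; nΣy² − (Σy)² = 88348 − 81225 = 7123
r = -3184 / √(1656 × 7123) = -3184 / 3434.4851 ≈ -0.927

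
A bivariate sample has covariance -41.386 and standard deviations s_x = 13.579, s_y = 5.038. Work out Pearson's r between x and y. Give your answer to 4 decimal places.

-0.6050

r = Cov(x,y) / (s_x · s_y) = -41.386 / (13.579 × 5.038)
  = -41.386 / 68.4110 ≈ -0.6050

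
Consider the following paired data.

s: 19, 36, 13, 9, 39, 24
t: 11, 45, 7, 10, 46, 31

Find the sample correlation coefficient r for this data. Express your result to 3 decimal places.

n = 6, Σs = 140, Σt = 150, Σs² = 4004, Σt² = 5372, Σst = 4548
nΣst − ΣsΣt = 27288 − 21000 = 6288
nΣs² − (Σs)² = 24024 − 19600 = 4424; nΣt² − (Σt)² = 32232 − 22500 = 9732
r = 6288 / √(4424 × 9732) = 6288 / 6561.5827 ≈ 0.958

0.958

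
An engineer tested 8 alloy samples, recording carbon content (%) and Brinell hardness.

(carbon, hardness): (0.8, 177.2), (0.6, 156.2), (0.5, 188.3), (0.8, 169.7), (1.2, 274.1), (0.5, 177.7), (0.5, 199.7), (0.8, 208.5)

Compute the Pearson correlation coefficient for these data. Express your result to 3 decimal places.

0.722

n = 8, Σx = 5.7, Σy = 1551.4, Σx² = 4.47, Σy² = 310113.7, Σxy = 1149.81
nΣxy − ΣxΣy = 9198.48 − 8842.98 = 355.5
nΣx² − (Σx)² = 35.76 − 32.49 = 3.27; nΣy² − (Σy)² = 2480909.6 − 2406841.96 = 74067.64
r = 355.5 / √(3.27 × 74067.64) = 355.5 / 492.1394 ≈ 0.722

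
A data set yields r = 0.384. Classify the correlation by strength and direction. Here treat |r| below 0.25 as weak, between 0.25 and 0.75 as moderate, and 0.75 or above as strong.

moderate positive

r = 0.384 > 0 so the relationship is positive.
|r| = 0.384, which falls in the moderate range.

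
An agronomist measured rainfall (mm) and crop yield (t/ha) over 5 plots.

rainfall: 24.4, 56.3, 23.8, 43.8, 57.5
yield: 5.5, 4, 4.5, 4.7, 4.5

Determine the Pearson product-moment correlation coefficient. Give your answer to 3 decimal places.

-0.662

n = 5, Σx = 205.8, Σy = 23.2, Σx² = 9556.18, Σy² = 108.84, Σxy = 931.11
nΣxy − ΣxΣy = 4655.55 − 4774.56 = -119.01
nΣx² − (Σx)² = 47780.9 − 42353.64 = 5427.26; nΣy² − (Σy)² = 544.2 − 538.24 = 5.96
r = -119.01 / √(5427.26 × 5.96) = -119.01 / 179.8512 ≈ -0.662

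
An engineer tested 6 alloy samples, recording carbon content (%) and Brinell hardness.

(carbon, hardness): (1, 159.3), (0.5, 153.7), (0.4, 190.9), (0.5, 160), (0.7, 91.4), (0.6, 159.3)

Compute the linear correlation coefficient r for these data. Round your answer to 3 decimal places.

n = 6, Σx = 3.7, Σy = 914.6, Σx² = 2.51, Σy² = 144773.44, Σxy = 552.07
nΣxy − ΣxΣy = 3312.42 − 3384.02 = -71.6
nΣx² − (Σx)² = 15.06 − 13.69 = 1.37; nΣy² − (Σy)² = 868640.64 − 836493.16 = 32147.48
r = -71.6 / √(1.37 × 32147.48) = -71.6 / 209.8620 ≈ -0.341

-0.341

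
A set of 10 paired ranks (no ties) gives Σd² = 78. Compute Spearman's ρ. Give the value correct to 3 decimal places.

ρ = 1 − 6Σd² / [n(n²−1)] = 1 − 6×78 / (10×99)
  = 1 − 468/990 = 1 − 0.4727 ≈ 0.527

0.527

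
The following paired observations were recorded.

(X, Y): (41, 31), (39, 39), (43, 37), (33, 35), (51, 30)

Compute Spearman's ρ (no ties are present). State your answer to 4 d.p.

Rank X: 3, 2, 4, 1, 5
Rank Y: 2, 5, 4, 3, 1
d = rank(X) − rank(Y): 1, -3, 0, -2, 4; Σd² = 30
ρ = 1 − 6Σd² / [n(n²−1)] = 1 − 6×30 / (5×24) = 1 − 180/120 ≈ -0.5000

-0.5000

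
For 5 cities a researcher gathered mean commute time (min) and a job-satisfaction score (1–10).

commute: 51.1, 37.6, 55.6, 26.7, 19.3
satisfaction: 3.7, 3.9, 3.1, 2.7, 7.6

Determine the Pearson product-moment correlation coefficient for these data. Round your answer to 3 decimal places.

-0.597

n = 5, Σx = 190.3, Σy = 21, Σx² = 8201.71, Σy² = 103.56, Σxy = 726.84
nΣxy − ΣxΣy = 3634.2 − 3996.3 = -362.1
nΣx² − (Σx)² = 41008.55 − 36214.09 = 4794.46; nΣy² − (Σy)² = 517.8 − 441 = 76.8
r = -362.1 / √(4794.46 × 76.8) = -362.1 / 606.8068 ≈ -0.597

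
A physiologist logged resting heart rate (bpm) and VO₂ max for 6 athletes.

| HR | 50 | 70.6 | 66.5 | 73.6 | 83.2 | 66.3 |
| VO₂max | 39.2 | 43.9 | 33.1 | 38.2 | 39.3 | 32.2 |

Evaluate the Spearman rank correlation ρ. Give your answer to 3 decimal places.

0.429

Rank HR: 1, 4, 3, 5, 6, 2
Rank VO₂max: 4, 6, 2, 3, 5, 1
d = rank(HR) − rank(VO₂max): -3, -2, 1, 2, 1, 1; Σd² = 20
ρ = 1 − 6Σd² / [n(n²−1)] = 1 − 6×20 / (6×35) = 1 − 120/210 ≈ 0.429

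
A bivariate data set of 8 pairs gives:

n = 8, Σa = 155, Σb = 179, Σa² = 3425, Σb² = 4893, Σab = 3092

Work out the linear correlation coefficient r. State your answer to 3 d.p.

r = (nΣab − ΣaΣb) / √[(nΣa² − (Σa)²)(nΣb² − (Σb)²)]
Numerator: 8×3092 − 155×179 = -3009
Denominator: √[(27400 − 24025)(39144 − 32041)] = √[3375 × 7103] = 4896.1847
r = -3009 / 4896.1847 ≈ -0.615

-0.615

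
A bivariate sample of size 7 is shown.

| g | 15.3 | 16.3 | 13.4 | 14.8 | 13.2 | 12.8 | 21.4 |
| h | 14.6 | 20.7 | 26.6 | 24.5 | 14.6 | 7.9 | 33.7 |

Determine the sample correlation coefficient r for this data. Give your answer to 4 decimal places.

n = 7, Σg = 107.2, Σh = 142.6, Σg² = 1694.42, Σh² = 3360.72, Σgh = 2294.85
nΣgh − ΣgΣh = 16063.95 − 15286.72 = 777.23
nΣg² − (Σg)² = 11860.94 − 11491.84 = 369.1; nΣh² − (Σh)² = 23525.04 − 20334.76 = 3190.28
r = 777.23 / √(369.1 × 3190.28) = 777.23 / 1085.1416 ≈ 0.7162

0.7162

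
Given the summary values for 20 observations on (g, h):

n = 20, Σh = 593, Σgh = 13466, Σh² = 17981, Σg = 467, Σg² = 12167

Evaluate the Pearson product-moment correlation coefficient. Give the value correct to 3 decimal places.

r = (nΣgh − ΣgΣh) / √[(nΣg² − (Σg)²)(nΣh² − (Σh)²)]
Numerator: 20×13466 − 467×593 = -7611
Denominator: √[(243340 − 218089)(359620 − 351649)] = √[25251 × 7971] = 14187.1675
r = -7611 / 14187.1675 ≈ -0.536

-0.536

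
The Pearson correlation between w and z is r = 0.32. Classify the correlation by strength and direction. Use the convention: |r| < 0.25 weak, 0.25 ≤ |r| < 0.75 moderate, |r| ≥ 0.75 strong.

r = 0.32 > 0 so the relationship is positive.
|r| = 0.32, which falls in the moderate range.

moderate positive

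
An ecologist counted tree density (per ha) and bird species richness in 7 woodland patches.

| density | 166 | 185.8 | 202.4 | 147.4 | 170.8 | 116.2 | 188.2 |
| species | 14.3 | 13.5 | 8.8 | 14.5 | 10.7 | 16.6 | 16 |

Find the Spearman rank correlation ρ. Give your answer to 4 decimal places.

-0.6071

Rank density: 3, 5, 7, 2, 4, 1, 6
Rank species: 4, 3, 1, 5, 2, 7, 6
d = rank(density) − rank(species): -1, 2, 6, -3, 2, -6, 0; Σd² = 90
ρ = 1 − 6Σd² / [n(n²−1)] = 1 − 6×90 / (7×48) = 1 − 540/336 ≈ -0.6071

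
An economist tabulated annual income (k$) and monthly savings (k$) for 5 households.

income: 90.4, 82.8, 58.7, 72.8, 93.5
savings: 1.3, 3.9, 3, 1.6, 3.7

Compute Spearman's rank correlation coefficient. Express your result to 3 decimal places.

Rank income: 4, 3, 1, 2, 5
Rank savings: 1, 5, 3, 2, 4
d = rank(income) − rank(savings): 3, -2, -2, 0, 1; Σd² = 18
ρ = 1 − 6Σd² / [n(n²−1)] = 1 − 6×18 / (5×24) = 1 − 108/120 ≈ 0.100

0.100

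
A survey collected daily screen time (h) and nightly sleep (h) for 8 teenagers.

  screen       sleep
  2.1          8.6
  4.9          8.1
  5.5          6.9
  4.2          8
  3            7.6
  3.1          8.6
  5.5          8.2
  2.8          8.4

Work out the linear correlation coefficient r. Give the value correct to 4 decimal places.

-0.5662

n = 8, Σx = 31.1, Σy = 64.4, Σx² = 133.01, Σy² = 520.7, Σxy = 247.38
nΣxy − ΣxΣy = 1979.04 − 2002.84 = -23.8
nΣx² − (Σx)² = 1064.08 − 967.21 = 96.87; nΣy² − (Σy)² = 4165.6 − 4147.36 = 18.24
r = -23.8 / √(96.87 × 18.24) = -23.8 / 42.0346 ≈ -0.5662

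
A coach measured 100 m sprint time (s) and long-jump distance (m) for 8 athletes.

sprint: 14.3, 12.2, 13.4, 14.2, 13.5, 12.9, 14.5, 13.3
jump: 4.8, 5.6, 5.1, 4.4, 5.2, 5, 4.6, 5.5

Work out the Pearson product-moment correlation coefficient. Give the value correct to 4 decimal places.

n = 8, Σx = 108.3, Σy = 40.2, Σx² = 1470.33, Σy² = 203.22, Σxy = 542.33
nΣxy − ΣxΣy = 4338.64 − 4353.66 = -15.02
nΣx² − (Σx)² = 11762.64 − 11728.89 = 33.75; nΣy² − (Σy)² = 1625.76 − 1616.04 = 9.72
r = -15.02 / √(33.75 × 9.72) = -15.02 / 18.1122 ≈ -0.8293

-0.8293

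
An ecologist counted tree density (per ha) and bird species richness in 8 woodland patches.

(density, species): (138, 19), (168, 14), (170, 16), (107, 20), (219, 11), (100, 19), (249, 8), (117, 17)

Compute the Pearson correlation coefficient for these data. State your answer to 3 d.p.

n = 8, Σx = 1268, Σy = 124, Σx² = 221268, Σy² = 2048, Σxy = 18124
nΣxy − ΣxΣy = 144992 − 157232 = -12240
nΣx² − (Σx)² = 1770144 − 1607824 = 162320; nΣy² − (Σy)² = 16384 − 15376 = 1008
r = -12240 / √(162320 × 1008) = -12240 / 12791.3471 ≈ -0.957

-0.957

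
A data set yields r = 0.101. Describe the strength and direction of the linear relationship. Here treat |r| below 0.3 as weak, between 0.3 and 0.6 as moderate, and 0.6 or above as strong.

weak positive

r = 0.101 > 0 so the relationship is positive.
|r| = 0.101, which falls in the weak range.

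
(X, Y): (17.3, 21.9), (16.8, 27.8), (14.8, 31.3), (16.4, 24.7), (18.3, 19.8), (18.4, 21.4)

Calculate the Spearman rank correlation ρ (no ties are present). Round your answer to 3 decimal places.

-0.886

Rank X: 4, 3, 1, 2, 5, 6
Rank Y: 3, 5, 6, 4, 1, 2
d = rank(X) − rank(Y): 1, -2, -5, -2, 4, 4; Σd² = 66
ρ = 1 − 6Σd² / [n(n²−1)] = 1 − 6×66 / (6×35) = 1 − 396/210 ≈ -0.886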